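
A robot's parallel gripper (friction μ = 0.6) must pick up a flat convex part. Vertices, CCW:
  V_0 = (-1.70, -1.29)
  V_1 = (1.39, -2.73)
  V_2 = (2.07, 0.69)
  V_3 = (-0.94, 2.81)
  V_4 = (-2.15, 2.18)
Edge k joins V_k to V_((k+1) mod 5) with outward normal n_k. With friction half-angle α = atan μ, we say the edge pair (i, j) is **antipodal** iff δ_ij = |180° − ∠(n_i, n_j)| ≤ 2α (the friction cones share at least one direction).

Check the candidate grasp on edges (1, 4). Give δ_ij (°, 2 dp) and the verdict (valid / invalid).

α = atan 0.6 = 30.96°;  2α = 61.93°
edge 1: e_1 = (+0.68, +3.42);  n_1 = (+0.9808, -0.1950)
edge 4: e_4 = (+0.45, -3.47);  n_4 = (-0.9917, -0.1286)
∠(n_1, n_4) = 161.37°
δ = |180° − 161.37°| = 18.63°
18.63° ≤ 2α = 61.93°  →  valid

δ = 18.63°, valid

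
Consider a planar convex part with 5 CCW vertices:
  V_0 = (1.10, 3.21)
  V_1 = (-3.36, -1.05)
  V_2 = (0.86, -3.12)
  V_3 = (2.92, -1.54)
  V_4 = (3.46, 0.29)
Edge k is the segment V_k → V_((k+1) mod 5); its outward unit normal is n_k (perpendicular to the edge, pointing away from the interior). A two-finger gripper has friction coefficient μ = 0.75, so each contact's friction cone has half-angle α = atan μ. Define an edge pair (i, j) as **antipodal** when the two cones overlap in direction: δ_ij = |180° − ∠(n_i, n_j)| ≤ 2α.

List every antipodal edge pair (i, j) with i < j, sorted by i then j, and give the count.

count = 4; pairs: (0,1), (0,2), (0,3), (1,4)

α = atan 0.75 = 36.87°;  2α = 73.74°
n_0 = (-0.6907, +0.7231)
n_1 = (-0.4404, -0.8978)
n_2 = (+0.6086, -0.7935)
n_3 = (+0.9591, -0.2830)
n_4 = (+0.7777, +0.6286)
  (0,1): δ = 69.82°  ✓
  (0,2): δ = 6.20°  ✓
  (0,3): δ = 29.87°  ✓
  (0,4): δ = 85.26°  ·
  (1,2): δ = 116.38°  ·
  (1,3): δ = 80.31°  ·
  (1,4): δ = 24.93°  ✓
  (2,3): δ = 143.93°  ·
  (2,4): δ = 88.54°  ·
  (3,4): δ = 124.61°  ·
antipodal pairs: 4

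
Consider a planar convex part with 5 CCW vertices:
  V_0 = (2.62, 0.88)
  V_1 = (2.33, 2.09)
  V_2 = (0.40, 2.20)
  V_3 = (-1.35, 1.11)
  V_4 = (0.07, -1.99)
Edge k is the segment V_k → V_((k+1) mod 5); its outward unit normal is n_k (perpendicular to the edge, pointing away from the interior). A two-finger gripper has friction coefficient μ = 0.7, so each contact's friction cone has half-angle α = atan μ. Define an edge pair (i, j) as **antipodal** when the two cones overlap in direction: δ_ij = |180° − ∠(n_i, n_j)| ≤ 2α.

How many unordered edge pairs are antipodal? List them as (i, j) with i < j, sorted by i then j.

count = 5; pairs: (0,3), (1,3), (1,4), (2,4), (3,4)

α = atan 0.7 = 34.99°;  2α = 69.98°
n_0 = (+0.9725, +0.2331)
n_1 = (+0.0569, +0.9984)
n_2 = (-0.5287, +0.8488)
n_3 = (-0.9092, -0.4165)
n_4 = (+0.7476, -0.6642)
  (0,1): δ = 106.74°  ·
  (0,2): δ = 71.56°  ·
  (0,3): δ = 11.13°  ✓
  (0,4): δ = 124.90°  ·
  (1,2): δ = 144.82°  ·
  (1,3): δ = 62.13°  ✓
  (1,4): δ = 51.64°  ✓
  (2,3): δ = 97.31°  ·
  (2,4): δ = 16.46°  ✓
  (3,4): δ = 66.23°  ✓
antipodal pairs: 5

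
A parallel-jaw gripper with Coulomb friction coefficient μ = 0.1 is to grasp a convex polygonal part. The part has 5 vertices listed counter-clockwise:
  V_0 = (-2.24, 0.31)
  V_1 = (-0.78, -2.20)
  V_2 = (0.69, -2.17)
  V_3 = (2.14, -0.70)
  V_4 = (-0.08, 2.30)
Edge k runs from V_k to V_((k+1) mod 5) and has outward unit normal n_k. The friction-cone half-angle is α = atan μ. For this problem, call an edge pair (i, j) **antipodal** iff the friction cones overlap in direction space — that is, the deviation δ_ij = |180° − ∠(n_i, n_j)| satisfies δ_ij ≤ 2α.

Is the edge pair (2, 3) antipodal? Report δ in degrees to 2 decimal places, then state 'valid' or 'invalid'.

δ = 98.89°, invalid

α = atan 0.1 = 5.71°;  2α = 11.42°
edge 2: e_2 = (+1.45, +1.47);  n_2 = (+0.7119, -0.7022)
edge 3: e_3 = (-2.22, +3.00);  n_3 = (+0.8038, +0.5948)
∠(n_2, n_3) = 81.11°
δ = |180° − 81.11°| = 98.89°
98.89° > 2α = 11.42°  →  invalid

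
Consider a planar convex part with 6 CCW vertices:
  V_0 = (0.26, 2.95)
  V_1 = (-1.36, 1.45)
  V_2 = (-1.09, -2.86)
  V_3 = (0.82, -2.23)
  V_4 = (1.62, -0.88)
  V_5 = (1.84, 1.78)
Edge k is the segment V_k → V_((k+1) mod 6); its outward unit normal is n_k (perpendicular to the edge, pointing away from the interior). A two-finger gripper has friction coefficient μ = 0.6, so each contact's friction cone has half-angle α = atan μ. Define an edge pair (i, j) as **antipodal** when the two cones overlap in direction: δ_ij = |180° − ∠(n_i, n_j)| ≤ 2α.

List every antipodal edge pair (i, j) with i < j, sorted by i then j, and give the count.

α = atan 0.6 = 30.96°;  2α = 61.93°
n_0 = (-0.6794, +0.7338)
n_1 = (-0.9980, -0.0625)
n_2 = (+0.3132, -0.9497)
n_3 = (+0.8603, -0.5098)
n_4 = (+0.9966, -0.0824)
n_5 = (+0.5951, +0.8036)
  (0,1): δ = 129.21°  ·
  (0,2): δ = 24.54°  ✓
  (0,3): δ = 16.55°  ✓
  (0,4): δ = 42.47°  ✓
  (0,5): δ = 100.68°  ·
  (1,2): δ = 75.33°  ·
  (1,3): δ = 34.24°  ✓
  (1,4): δ = 8.31°  ✓
  (1,5): δ = 49.90°  ✓
  (2,3): δ = 138.91°  ·
  (2,4): δ = 112.98°  ·
  (2,5): δ = 54.77°  ✓
  (3,4): δ = 154.08°  ·
  (3,5): δ = 95.87°  ·
  (4,5): δ = 121.79°  ·
antipodal pairs: 7

count = 7; pairs: (0,2), (0,3), (0,4), (1,3), (1,4), (1,5), (2,5)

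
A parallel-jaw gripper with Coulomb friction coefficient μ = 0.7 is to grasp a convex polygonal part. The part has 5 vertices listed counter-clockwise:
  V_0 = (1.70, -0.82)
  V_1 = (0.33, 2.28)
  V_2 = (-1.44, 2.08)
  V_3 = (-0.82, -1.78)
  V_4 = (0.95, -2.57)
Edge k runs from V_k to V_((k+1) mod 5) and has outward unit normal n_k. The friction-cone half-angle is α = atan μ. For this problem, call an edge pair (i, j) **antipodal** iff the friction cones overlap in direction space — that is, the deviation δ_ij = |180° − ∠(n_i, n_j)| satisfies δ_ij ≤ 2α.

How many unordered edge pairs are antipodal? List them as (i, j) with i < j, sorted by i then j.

α = atan 0.7 = 34.99°;  2α = 69.98°
n_0 = (+0.9147, +0.4042)
n_1 = (-0.1123, +0.9937)
n_2 = (-0.9873, -0.1586)
n_3 = (-0.4076, -0.9132)
n_4 = (+0.9191, -0.3939)
  (0,1): δ = 107.40°  ·
  (0,2): δ = 14.72°  ✓
  (0,3): δ = 42.11°  ✓
  (0,4): δ = 132.96°  ·
  (1,2): δ = 87.32°  ·
  (1,3): δ = 30.50°  ✓
  (1,4): δ = 60.35°  ✓
  (2,3): δ = 123.18°  ·
  (2,4): δ = 32.32°  ✓
  (3,4): δ = 89.15°  ·
antipodal pairs: 5

count = 5; pairs: (0,2), (0,3), (1,3), (1,4), (2,4)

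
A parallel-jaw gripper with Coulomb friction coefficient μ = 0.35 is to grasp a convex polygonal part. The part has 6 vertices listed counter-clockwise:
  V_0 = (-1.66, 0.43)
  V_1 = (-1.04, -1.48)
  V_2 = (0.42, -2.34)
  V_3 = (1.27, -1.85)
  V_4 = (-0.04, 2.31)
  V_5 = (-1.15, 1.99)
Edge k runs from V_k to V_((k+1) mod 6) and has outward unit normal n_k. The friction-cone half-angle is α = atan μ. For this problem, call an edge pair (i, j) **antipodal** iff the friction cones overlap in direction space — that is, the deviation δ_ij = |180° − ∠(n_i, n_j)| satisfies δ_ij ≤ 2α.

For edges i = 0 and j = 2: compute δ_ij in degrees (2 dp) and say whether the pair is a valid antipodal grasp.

α = atan 0.35 = 19.29°;  2α = 38.58°
edge 0: e_0 = (+0.62, -1.91);  n_0 = (-0.9511, -0.3087)
edge 2: e_2 = (+0.85, +0.49);  n_2 = (+0.4994, -0.8664)
∠(n_0, n_2) = 101.98°
δ = |180° − 101.98°| = 78.02°
78.02° > 2α = 38.58°  →  invalid

δ = 78.02°, invalid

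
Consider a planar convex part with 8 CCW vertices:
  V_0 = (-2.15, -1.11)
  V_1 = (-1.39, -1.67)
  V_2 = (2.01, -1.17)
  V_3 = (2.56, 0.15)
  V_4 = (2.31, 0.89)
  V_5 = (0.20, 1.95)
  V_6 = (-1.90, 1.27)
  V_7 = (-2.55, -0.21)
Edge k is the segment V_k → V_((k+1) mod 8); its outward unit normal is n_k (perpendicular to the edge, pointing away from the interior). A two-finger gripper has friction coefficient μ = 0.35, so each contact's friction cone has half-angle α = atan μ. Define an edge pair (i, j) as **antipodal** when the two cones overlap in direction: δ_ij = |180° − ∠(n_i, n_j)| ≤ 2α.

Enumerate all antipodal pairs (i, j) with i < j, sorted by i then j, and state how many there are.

count = 6; pairs: (0,3), (0,4), (1,4), (1,5), (2,6), (3,7)

α = atan 0.35 = 19.29°;  2α = 38.58°
n_0 = (-0.5932, -0.8051)
n_1 = (+0.1455, -0.9894)
n_2 = (+0.9231, -0.3846)
n_3 = (+0.9474, +0.3201)
n_4 = (+0.4489, +0.8936)
n_5 = (-0.3081, +0.9514)
n_6 = (-0.9156, +0.4021)
n_7 = (-0.9138, -0.4061)
  (0,1): δ = 135.25°  ·
  (0,2): δ = 76.24°  ·
  (0,3): δ = 34.95°  ✓
  (0,4): δ = 9.71°  ✓
  (0,5): δ = 54.33°  ·
  (0,6): δ = 102.67°  ·
  (0,7): δ = 150.35°  ·
  (1,2): δ = 120.99°  ·
  (1,3): δ = 79.70°  ·
  (1,4): δ = 35.04°  ✓
  (1,5): δ = 9.58°  ✓
  (1,6): δ = 57.92°  ·
  (1,7): δ = 105.60°  ·
  (2,3): δ = 138.71°  ·
  (2,4): δ = 94.05°  ·
  (2,5): δ = 49.44°  ·
  (2,6): δ = 1.09°  ✓
  (2,7): δ = 46.58°  ·
  (3,4): δ = 135.34°  ·
  (3,5): δ = 90.72°  ·
  (3,6): δ = 42.38°  ·
  (3,7): δ = 5.30°  ✓
  (4,5): δ = 135.38°  ·
  (4,6): δ = 87.04°  ·
  (4,7): δ = 39.36°  ·
  (5,6): δ = 131.65°  ·
  (5,7): δ = 83.98°  ·
  (6,7): δ = 132.33°  ·
antipodal pairs: 6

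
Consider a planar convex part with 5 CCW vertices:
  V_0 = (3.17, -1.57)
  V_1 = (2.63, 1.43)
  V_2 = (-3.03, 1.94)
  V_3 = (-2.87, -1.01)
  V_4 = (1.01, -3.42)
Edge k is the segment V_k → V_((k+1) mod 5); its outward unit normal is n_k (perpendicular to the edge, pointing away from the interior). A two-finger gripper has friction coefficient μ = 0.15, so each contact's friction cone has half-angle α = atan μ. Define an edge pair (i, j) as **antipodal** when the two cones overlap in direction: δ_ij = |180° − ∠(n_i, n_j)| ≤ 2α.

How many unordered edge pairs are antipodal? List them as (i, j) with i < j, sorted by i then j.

count = 1; pairs: (0,2)

α = atan 0.15 = 8.53°;  2α = 17.06°
n_0 = (+0.9842, +0.1772)
n_1 = (+0.0897, +0.9960)
n_2 = (-0.9985, -0.0542)
n_3 = (-0.5276, -0.8495)
n_4 = (+0.6505, -0.7595)
  (0,1): δ = 105.35°  ·
  (0,2): δ = 7.10°  ✓
  (0,3): δ = 47.95°  ·
  (0,4): δ = 120.38°  ·
  (1,2): δ = 81.75°  ·
  (1,3): δ = 26.70°  ·
  (1,4): δ = 45.73°  ·
  (2,3): δ = 124.95°  ·
  (2,4): δ = 52.53°  ·
  (3,4): δ = 107.57°  ·
antipodal pairs: 1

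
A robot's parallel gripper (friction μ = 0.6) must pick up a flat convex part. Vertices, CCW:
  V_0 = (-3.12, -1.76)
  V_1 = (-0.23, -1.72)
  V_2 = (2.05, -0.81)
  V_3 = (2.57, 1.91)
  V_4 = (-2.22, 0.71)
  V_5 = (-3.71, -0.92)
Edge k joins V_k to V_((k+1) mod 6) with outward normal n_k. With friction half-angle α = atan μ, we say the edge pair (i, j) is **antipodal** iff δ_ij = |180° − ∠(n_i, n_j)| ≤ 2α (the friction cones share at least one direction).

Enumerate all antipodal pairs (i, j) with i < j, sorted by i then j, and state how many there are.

α = atan 0.6 = 30.96°;  2α = 61.93°
n_0 = (+0.0138, -0.9999)
n_1 = (+0.3707, -0.9288)
n_2 = (+0.9822, -0.1878)
n_3 = (-0.2430, +0.9700)
n_4 = (-0.7381, +0.6747)
n_5 = (-0.8183, -0.5748)
  (0,1): δ = 159.03°  ·
  (0,2): δ = 101.62°  ·
  (0,3): δ = 13.27°  ✓
  (0,4): δ = 46.78°  ✓
  (0,5): δ = 124.29°  ·
  (1,2): δ = 122.58°  ·
  (1,3): δ = 7.69°  ✓
  (1,4): δ = 25.81°  ✓
  (1,5): δ = 103.33°  ·
  (2,3): δ = 65.11°  ·
  (2,4): δ = 31.61°  ✓
  (2,5): δ = 45.91°  ✓
  (3,4): δ = 146.50°  ·
  (3,5): δ = 68.98°  ·
  (4,5): δ = 102.49°  ·
antipodal pairs: 6

count = 6; pairs: (0,3), (0,4), (1,3), (1,4), (2,4), (2,5)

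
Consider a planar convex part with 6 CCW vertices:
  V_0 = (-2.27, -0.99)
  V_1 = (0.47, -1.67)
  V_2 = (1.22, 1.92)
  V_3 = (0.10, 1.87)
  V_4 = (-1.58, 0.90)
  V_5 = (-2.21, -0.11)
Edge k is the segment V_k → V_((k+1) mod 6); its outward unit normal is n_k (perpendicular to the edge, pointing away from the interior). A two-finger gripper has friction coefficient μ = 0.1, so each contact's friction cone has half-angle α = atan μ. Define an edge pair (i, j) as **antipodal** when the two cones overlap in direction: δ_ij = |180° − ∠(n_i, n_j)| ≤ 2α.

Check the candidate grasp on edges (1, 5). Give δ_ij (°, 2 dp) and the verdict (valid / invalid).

α = atan 0.1 = 5.71°;  2α = 11.42°
edge 1: e_1 = (+0.75, +3.59);  n_1 = (+0.9789, -0.2045)
edge 5: e_5 = (-0.06, -0.88);  n_5 = (-0.9977, +0.0680)
∠(n_1, n_5) = 172.10°
δ = |180° − 172.10°| = 7.90°
7.90° ≤ 2α = 11.42°  →  valid

δ = 7.90°, valid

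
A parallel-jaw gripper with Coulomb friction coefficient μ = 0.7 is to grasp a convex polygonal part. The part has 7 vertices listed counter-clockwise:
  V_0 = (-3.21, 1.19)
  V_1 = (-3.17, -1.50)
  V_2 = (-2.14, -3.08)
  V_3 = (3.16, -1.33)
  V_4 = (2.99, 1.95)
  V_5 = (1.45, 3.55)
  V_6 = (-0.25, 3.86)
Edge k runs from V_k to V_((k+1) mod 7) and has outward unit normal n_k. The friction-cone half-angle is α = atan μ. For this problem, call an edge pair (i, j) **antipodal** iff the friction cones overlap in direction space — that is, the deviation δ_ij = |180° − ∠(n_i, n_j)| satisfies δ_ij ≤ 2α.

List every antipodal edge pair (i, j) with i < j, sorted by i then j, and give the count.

count = 9; pairs: (0,3), (0,4), (1,3), (1,4), (1,5), (2,4), (2,5), (2,6), (3,6)

α = atan 0.7 = 34.99°;  2α = 69.98°
n_0 = (-0.9999, -0.0149)
n_1 = (-0.8377, -0.5461)
n_2 = (+0.3135, -0.9496)
n_3 = (+0.9987, +0.0518)
n_4 = (+0.7205, +0.6935)
n_5 = (+0.1794, +0.9838)
n_6 = (-0.6698, +0.7425)
  (0,1): δ = 147.75°  ·
  (0,2): δ = 72.58°  ·
  (0,3): δ = 2.12°  ✓
  (0,4): δ = 43.05°  ✓
  (0,5): δ = 78.81°  ·
  (0,6): δ = 131.20°  ·
  (1,2): δ = 104.83°  ·
  (1,3): δ = 30.13°  ✓
  (1,4): δ = 10.81°  ✓
  (1,5): δ = 46.57°  ✓
  (1,6): δ = 98.95°  ·
  (2,3): δ = 105.31°  ·
  (2,4): δ = 64.37°  ✓
  (2,5): δ = 28.61°  ✓
  (2,6): δ = 23.78°  ✓
  (3,4): δ = 139.06°  ·
  (3,5): δ = 103.30°  ·
  (3,6): δ = 50.92°  ✓
  (4,5): δ = 144.24°  ·
  (4,6): δ = 91.85°  ·
  (5,6): δ = 127.61°  ·
antipodal pairs: 9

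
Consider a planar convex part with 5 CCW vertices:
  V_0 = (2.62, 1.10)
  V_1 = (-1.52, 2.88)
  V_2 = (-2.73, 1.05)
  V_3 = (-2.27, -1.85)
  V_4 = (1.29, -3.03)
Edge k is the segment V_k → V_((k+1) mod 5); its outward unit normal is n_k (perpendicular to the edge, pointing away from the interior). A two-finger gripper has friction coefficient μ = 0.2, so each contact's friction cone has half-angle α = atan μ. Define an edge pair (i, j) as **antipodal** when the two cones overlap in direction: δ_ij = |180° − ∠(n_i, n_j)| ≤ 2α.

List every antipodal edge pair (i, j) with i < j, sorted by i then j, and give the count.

count = 2; pairs: (0,3), (1,4)

α = atan 0.2 = 11.31°;  2α = 22.62°
n_0 = (+0.3950, +0.9187)
n_1 = (-0.8341, +0.5515)
n_2 = (-0.9877, -0.1567)
n_3 = (-0.3146, -0.9492)
n_4 = (+0.9519, -0.3065)
  (0,1): δ = 100.21°  ·
  (0,2): δ = 57.72°  ·
  (0,3): δ = 4.93°  ✓
  (0,4): δ = 95.42°  ·
  (1,2): δ = 137.51°  ·
  (1,3): δ = 74.87°  ·
  (1,4): δ = 15.62°  ✓
  (2,3): δ = 117.35°  ·
  (2,4): δ = 26.86°  ·
  (3,4): δ = 89.51°  ·
antipodal pairs: 2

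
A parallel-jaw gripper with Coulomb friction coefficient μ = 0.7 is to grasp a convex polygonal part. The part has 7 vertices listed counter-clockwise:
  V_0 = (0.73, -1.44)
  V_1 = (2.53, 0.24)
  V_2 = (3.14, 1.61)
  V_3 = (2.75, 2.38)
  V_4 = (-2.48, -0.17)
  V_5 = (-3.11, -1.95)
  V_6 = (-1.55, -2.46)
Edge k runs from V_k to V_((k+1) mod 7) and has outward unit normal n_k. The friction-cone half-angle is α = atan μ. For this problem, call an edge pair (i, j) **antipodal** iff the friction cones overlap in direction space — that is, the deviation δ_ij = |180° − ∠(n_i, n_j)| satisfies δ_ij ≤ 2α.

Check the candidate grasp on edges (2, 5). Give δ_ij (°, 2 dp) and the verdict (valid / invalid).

α = atan 0.7 = 34.99°;  2α = 69.98°
edge 2: e_2 = (-0.39, +0.77);  n_2 = (+0.8921, +0.4518)
edge 5: e_5 = (+1.56, -0.51);  n_5 = (-0.3107, -0.9505)
∠(n_2, n_5) = 134.97°
δ = |180° − 134.97°| = 45.03°
45.03° ≤ 2α = 69.98°  →  valid

δ = 45.03°, valid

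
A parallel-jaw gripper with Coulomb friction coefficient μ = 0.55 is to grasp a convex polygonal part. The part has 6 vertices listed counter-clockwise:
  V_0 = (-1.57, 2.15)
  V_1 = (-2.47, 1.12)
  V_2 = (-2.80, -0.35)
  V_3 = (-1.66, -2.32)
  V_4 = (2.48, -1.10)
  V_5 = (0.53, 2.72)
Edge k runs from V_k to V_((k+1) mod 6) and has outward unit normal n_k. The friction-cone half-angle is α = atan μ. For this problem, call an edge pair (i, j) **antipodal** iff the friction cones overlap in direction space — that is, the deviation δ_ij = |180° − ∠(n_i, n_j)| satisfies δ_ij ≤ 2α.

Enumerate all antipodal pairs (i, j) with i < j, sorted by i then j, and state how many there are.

count = 4; pairs: (0,3), (1,4), (2,4), (3,5)

α = atan 0.55 = 28.81°;  2α = 57.62°
n_0 = (-0.7530, +0.6580)
n_1 = (-0.9757, +0.2190)
n_2 = (-0.8655, -0.5009)
n_3 = (+0.2827, -0.9592)
n_4 = (+0.8907, +0.4547)
n_5 = (-0.2620, +0.9651)
  (0,1): δ = 151.51°  ·
  (0,2): δ = 108.80°  ·
  (0,3): δ = 32.43°  ✓
  (0,4): δ = 68.19°  ·
  (0,5): δ = 146.33°  ·
  (1,2): δ = 137.29°  ·
  (1,3): δ = 60.93°  ·
  (1,4): δ = 39.70°  ✓
  (1,5): δ = 117.84°  ·
  (2,3): δ = 103.64°  ·
  (2,4): δ = 3.01°  ✓
  (2,5): δ = 75.13°  ·
  (3,4): δ = 79.38°  ·
  (3,5): δ = 1.23°  ✓
  (4,5): δ = 101.86°  ·
antipodal pairs: 4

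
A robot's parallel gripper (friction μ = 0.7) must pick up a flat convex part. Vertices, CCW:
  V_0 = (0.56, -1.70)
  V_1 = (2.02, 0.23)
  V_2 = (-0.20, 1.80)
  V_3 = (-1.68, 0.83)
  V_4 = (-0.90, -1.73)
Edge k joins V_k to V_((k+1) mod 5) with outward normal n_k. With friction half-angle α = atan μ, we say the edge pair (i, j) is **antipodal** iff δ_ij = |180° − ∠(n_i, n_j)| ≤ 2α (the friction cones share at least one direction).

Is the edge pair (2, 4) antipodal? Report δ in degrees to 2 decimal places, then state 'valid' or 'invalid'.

α = atan 0.7 = 34.99°;  2α = 69.98°
edge 2: e_2 = (-1.48, -0.97);  n_2 = (-0.5482, +0.8364)
edge 4: e_4 = (+1.46, +0.03);  n_4 = (+0.0205, -0.9998)
∠(n_2, n_4) = 147.94°
δ = |180° − 147.94°| = 32.06°
32.06° ≤ 2α = 69.98°  →  valid

δ = 32.06°, valid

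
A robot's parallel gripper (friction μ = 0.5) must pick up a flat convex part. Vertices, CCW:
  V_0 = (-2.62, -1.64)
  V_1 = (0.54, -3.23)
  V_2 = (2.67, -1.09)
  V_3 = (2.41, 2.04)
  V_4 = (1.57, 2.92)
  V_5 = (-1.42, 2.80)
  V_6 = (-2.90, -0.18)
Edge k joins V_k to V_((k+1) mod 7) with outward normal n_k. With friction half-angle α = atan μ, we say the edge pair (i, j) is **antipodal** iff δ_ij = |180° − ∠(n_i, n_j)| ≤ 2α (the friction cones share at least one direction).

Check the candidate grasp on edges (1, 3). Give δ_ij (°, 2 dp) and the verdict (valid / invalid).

δ = 91.47°, invalid

α = atan 0.5 = 26.57°;  2α = 53.13°
edge 1: e_1 = (+2.13, +2.14);  n_1 = (+0.7088, -0.7054)
edge 3: e_3 = (-0.84, +0.88);  n_3 = (+0.7234, +0.6905)
∠(n_1, n_3) = 88.53°
δ = |180° − 88.53°| = 91.47°
91.47° > 2α = 53.13°  →  invalid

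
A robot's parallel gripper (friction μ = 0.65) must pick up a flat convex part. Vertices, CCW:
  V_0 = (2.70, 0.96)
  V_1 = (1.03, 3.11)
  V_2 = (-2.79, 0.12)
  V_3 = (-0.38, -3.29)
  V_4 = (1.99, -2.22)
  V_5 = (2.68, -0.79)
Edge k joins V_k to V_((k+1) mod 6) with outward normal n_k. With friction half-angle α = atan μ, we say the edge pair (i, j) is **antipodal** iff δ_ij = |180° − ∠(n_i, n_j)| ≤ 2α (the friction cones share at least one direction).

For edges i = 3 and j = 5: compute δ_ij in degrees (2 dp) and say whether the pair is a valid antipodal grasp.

α = atan 0.65 = 33.02°;  2α = 66.05°
edge 3: e_3 = (+2.37, +1.07);  n_3 = (+0.4115, -0.9114)
edge 5: e_5 = (+0.02, +1.75);  n_5 = (+0.9999, -0.0114)
∠(n_3, n_5) = 65.05°
δ = |180° − 65.05°| = 114.95°
114.95° > 2α = 66.05°  →  invalid

δ = 114.95°, invalid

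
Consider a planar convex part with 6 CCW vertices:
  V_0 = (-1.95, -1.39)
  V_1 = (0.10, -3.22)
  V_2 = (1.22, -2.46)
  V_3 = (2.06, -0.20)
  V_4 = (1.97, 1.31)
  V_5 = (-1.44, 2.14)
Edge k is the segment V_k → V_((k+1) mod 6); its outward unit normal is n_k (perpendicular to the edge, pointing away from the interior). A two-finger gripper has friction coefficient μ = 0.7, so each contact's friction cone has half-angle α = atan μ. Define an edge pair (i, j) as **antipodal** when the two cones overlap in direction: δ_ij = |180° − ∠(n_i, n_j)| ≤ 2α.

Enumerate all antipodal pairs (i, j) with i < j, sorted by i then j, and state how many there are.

α = atan 0.7 = 34.99°;  2α = 69.98°
n_0 = (-0.6659, -0.7460)
n_1 = (+0.5615, -0.8275)
n_2 = (+0.9373, -0.3484)
n_3 = (+0.9982, +0.0595)
n_4 = (+0.2365, +0.9716)
n_5 = (-0.9897, +0.1430)
  (0,1): δ = 104.09°  ·
  (0,2): δ = 68.63°  ✓
  (0,3): δ = 44.83°  ✓
  (0,4): δ = 28.07°  ✓
  (0,5): δ = 123.53°  ·
  (1,2): δ = 144.55°  ·
  (1,3): δ = 120.75°  ·
  (1,4): δ = 47.84°  ✓
  (1,5): δ = 47.62°  ✓
  (2,3): δ = 156.20°  ·
  (2,4): δ = 83.29°  ·
  (2,5): δ = 12.17°  ✓
  (3,4): δ = 107.09°  ·
  (3,5): δ = 11.63°  ✓
  (4,5): δ = 84.54°  ·
antipodal pairs: 7

count = 7; pairs: (0,2), (0,3), (0,4), (1,4), (1,5), (2,5), (3,5)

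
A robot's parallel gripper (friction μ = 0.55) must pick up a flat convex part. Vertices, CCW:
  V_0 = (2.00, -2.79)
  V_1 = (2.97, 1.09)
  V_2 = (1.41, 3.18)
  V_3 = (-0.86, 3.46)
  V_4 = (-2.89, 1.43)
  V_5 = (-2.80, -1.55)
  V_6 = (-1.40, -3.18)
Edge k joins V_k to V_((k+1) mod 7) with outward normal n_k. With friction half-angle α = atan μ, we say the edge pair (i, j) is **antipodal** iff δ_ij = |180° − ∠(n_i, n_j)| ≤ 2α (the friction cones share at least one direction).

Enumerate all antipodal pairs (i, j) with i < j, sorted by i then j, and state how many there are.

α = atan 0.55 = 28.81°;  2α = 57.62°
n_0 = (+0.9701, -0.2425)
n_1 = (+0.8014, +0.5982)
n_2 = (+0.1224, +0.9925)
n_3 = (-0.7071, +0.7071)
n_4 = (-0.9995, -0.0302)
n_5 = (-0.7586, -0.6516)
n_6 = (+0.1140, -0.9935)
  (0,1): δ = 129.23°  ·
  (0,2): δ = 83.00°  ·
  (0,3): δ = 30.96°  ✓
  (0,4): δ = 15.77°  ✓
  (0,5): δ = 54.70°  ✓
  (0,6): δ = 110.58°  ·
  (1,2): δ = 133.77°  ·
  (1,3): δ = 81.74°  ·
  (1,4): δ = 35.01°  ✓
  (1,5): δ = 3.92°  ✓
  (1,6): δ = 59.81°  ·
  (2,3): δ = 127.97°  ·
  (2,4): δ = 81.24°  ·
  (2,5): δ = 42.31°  ✓
  (2,6): δ = 13.58°  ✓
  (3,4): δ = 133.27°  ·
  (3,5): δ = 94.34°  ·
  (3,6): δ = 38.46°  ✓
  (4,5): δ = 141.07°  ·
  (4,6): δ = 85.19°  ·
  (5,6): δ = 124.12°  ·
antipodal pairs: 8

count = 8; pairs: (0,3), (0,4), (0,5), (1,4), (1,5), (2,5), (2,6), (3,6)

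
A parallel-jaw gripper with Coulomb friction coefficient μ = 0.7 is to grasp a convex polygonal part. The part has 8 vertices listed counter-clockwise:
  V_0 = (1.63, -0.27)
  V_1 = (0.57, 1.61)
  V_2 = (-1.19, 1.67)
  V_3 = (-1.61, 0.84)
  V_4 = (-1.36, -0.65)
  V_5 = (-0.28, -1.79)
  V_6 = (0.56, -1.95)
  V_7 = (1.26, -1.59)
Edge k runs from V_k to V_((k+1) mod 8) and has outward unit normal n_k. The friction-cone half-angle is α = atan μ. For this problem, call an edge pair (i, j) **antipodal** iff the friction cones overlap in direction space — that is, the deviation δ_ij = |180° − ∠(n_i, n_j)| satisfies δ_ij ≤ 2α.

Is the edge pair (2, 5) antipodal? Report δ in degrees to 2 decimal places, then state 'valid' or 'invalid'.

α = atan 0.7 = 34.99°;  2α = 69.98°
edge 2: e_2 = (-0.42, -0.83);  n_2 = (-0.8923, +0.4515)
edge 5: e_5 = (+0.84, -0.16);  n_5 = (-0.1871, -0.9823)
∠(n_2, n_5) = 106.06°
δ = |180° − 106.06°| = 73.94°
73.94° > 2α = 69.98°  →  invalid

δ = 73.94°, invalid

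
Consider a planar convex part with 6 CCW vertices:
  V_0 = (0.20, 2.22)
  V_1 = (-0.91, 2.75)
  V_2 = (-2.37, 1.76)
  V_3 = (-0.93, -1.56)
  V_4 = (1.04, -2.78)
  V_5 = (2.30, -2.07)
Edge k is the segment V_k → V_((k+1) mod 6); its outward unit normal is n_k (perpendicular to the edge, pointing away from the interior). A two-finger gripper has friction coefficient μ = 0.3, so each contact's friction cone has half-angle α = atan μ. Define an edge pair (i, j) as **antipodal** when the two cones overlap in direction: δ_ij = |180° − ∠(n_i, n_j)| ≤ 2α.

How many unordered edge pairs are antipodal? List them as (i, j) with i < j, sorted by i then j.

α = atan 0.3 = 16.70°;  2α = 33.40°
n_0 = (+0.4309, +0.9024)
n_1 = (-0.5612, +0.8277)
n_2 = (-0.9174, -0.3979)
n_3 = (-0.5265, -0.8502)
n_4 = (+0.4909, -0.8712)
n_5 = (+0.8982, +0.4397)
  (0,1): δ = 120.34°  ·
  (0,2): δ = 41.03°  ·
  (0,3): δ = 6.25°  ✓
  (0,4): δ = 54.92°  ·
  (0,5): δ = 141.61°  ·
  (1,2): δ = 100.69°  ·
  (1,3): δ = 65.91°  ·
  (1,4): δ = 4.74°  ✓
  (1,5): δ = 81.94°  ·
  (2,3): δ = 145.22°  ·
  (2,4): δ = 84.05°  ·
  (2,5): δ = 2.63°  ✓
  (3,4): δ = 118.83°  ·
  (3,5): δ = 32.15°  ✓
  (4,5): δ = 93.32°  ·
antipodal pairs: 4

count = 4; pairs: (0,3), (1,4), (2,5), (3,5)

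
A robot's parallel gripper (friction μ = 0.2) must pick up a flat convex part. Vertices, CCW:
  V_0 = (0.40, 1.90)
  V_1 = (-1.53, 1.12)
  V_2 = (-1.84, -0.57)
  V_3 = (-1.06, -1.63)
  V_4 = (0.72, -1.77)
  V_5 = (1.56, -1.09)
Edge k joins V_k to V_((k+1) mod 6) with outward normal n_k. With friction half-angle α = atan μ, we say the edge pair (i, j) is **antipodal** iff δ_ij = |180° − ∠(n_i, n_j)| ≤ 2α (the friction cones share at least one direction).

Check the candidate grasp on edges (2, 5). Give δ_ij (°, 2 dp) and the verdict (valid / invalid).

α = atan 0.2 = 11.31°;  2α = 22.62°
edge 2: e_2 = (+0.78, -1.06);  n_2 = (-0.8054, -0.5927)
edge 5: e_5 = (-1.16, +2.99);  n_5 = (+0.9323, +0.3617)
∠(n_2, n_5) = 164.86°
δ = |180° − 164.86°| = 15.14°
15.14° ≤ 2α = 22.62°  →  valid

δ = 15.14°, valid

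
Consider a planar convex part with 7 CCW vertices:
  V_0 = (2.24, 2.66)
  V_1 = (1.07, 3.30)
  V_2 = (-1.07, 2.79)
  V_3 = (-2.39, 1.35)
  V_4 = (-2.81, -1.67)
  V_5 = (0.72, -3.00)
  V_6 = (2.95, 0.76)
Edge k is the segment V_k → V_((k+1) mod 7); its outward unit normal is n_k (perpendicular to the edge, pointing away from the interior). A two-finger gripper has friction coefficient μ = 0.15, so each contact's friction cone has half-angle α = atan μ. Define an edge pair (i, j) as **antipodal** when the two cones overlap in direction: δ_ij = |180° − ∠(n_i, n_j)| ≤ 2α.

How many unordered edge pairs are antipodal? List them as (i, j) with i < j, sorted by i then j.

count = 2; pairs: (0,4), (2,5)

α = atan 0.15 = 8.53°;  2α = 17.06°
n_0 = (+0.4799, +0.8773)
n_1 = (-0.2318, +0.9728)
n_2 = (-0.7372, +0.6757)
n_3 = (-0.9905, +0.1377)
n_4 = (-0.3526, -0.9358)
n_5 = (+0.8601, -0.5101)
n_6 = (+0.9367, +0.3500)
  (0,1): δ = 137.92°  ·
  (0,2): δ = 103.83°  ·
  (0,3): δ = 69.24°  ·
  (0,4): δ = 8.03°  ✓
  (0,5): δ = 88.01°  ·
  (0,6): δ = 139.17°  ·
  (1,2): δ = 145.92°  ·
  (1,3): δ = 111.32°  ·
  (1,4): δ = 34.05°  ·
  (1,5): δ = 45.92°  ·
  (1,6): δ = 97.09°  ·
  (2,3): δ = 145.41°  ·
  (2,4): δ = 68.13°  ·
  (2,5): δ = 11.84°  ✓
  (2,6): δ = 63.00°  ·
  (3,4): δ = 102.73°  ·
  (3,5): δ = 22.75°  ·
  (3,6): δ = 28.41°  ·
  (4,5): δ = 100.03°  ·
  (4,6): δ = 48.87°  ·
  (5,6): δ = 128.84°  ·
antipodal pairs: 2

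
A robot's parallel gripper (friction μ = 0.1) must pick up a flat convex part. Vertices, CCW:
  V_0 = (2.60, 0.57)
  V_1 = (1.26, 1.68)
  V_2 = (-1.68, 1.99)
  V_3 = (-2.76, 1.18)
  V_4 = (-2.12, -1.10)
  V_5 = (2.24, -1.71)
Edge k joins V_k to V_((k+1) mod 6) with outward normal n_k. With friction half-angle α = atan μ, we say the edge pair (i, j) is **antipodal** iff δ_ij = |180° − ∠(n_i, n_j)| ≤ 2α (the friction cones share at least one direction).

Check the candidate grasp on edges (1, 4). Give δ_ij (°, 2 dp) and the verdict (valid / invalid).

δ = 1.95°, valid

α = atan 0.1 = 5.71°;  2α = 11.42°
edge 1: e_1 = (-2.94, +0.31);  n_1 = (+0.1049, +0.9945)
edge 4: e_4 = (+4.36, -0.61);  n_4 = (-0.1386, -0.9904)
∠(n_1, n_4) = 178.05°
δ = |180° − 178.05°| = 1.95°
1.95° ≤ 2α = 11.42°  →  valid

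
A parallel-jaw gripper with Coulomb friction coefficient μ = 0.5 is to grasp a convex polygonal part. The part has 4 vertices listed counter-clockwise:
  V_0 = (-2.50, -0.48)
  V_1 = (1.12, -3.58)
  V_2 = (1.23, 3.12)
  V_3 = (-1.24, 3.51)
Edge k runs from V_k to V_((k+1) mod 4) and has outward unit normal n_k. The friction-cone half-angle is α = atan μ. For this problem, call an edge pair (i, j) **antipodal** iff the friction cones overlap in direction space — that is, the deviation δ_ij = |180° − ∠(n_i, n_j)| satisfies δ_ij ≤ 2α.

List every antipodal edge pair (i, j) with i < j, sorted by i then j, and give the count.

count = 3; pairs: (0,1), (0,2), (1,3)

α = atan 0.5 = 26.57°;  2α = 53.13°
n_0 = (-0.6504, -0.7596)
n_1 = (+0.9999, -0.0164)
n_2 = (+0.1560, +0.9878)
n_3 = (-0.9536, +0.3011)
  (0,1): δ = 50.37°  ✓
  (0,2): δ = 31.60°  ✓
  (0,3): δ = 113.05°  ·
  (1,2): δ = 98.03°  ·
  (1,3): δ = 16.58°  ✓
  (2,3): δ = 98.55°  ·
antipodal pairs: 3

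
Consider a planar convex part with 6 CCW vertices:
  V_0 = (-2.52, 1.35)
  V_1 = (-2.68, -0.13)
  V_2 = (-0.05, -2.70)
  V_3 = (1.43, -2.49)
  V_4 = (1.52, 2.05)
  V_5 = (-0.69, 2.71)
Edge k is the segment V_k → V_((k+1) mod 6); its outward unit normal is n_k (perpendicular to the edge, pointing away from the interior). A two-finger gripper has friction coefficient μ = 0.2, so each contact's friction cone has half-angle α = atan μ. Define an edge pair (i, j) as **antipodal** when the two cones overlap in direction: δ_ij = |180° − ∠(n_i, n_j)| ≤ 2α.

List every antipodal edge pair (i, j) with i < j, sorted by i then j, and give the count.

α = atan 0.2 = 11.31°;  2α = 22.62°
n_0 = (-0.9942, +0.1075)
n_1 = (-0.6989, -0.7152)
n_2 = (+0.1405, -0.9901)
n_3 = (+0.9998, -0.0198)
n_4 = (+0.2862, +0.9582)
n_5 = (-0.5965, +0.8026)
  (0,1): δ = 128.17°  ·
  (0,2): δ = 75.75°  ·
  (0,3): δ = 5.03°  ✓
  (0,4): δ = 79.54°  ·
  (0,5): δ = 132.79°  ·
  (1,2): δ = 127.59°  ·
  (1,3): δ = 46.80°  ·
  (1,4): δ = 27.71°  ·
  (1,5): δ = 80.96°  ·
  (2,3): δ = 99.21°  ·
  (2,4): δ = 24.70°  ·
  (2,5): δ = 28.54°  ·
  (3,4): δ = 105.49°  ·
  (3,5): δ = 52.25°  ·
  (4,5): δ = 126.75°  ·
antipodal pairs: 1

count = 1; pairs: (0,3)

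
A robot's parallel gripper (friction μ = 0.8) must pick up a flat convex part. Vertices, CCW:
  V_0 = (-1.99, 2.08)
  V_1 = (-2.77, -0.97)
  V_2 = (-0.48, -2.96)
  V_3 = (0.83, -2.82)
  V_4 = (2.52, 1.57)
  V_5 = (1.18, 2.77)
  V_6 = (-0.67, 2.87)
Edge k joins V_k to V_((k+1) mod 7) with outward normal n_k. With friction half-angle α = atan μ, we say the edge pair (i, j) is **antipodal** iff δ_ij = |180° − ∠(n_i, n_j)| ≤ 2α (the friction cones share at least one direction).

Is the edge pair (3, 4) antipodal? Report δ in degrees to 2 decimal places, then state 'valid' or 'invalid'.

α = atan 0.8 = 38.66°;  2α = 77.32°
edge 3: e_3 = (+1.69, +4.39);  n_3 = (+0.9332, -0.3593)
edge 4: e_4 = (-1.34, +1.20);  n_4 = (+0.6671, +0.7450)
∠(n_3, n_4) = 69.21°
δ = |180° − 69.21°| = 110.79°
110.79° > 2α = 77.32°  →  invalid

δ = 110.79°, invalid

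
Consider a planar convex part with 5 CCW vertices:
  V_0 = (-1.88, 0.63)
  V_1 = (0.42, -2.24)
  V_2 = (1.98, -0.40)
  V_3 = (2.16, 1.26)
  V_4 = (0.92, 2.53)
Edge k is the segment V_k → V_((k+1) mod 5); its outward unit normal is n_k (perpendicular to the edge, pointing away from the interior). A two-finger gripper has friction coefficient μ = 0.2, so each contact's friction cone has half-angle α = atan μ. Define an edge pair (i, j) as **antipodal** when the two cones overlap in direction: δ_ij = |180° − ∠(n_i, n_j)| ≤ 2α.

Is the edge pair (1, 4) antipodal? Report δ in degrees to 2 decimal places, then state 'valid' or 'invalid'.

α = atan 0.2 = 11.31°;  2α = 22.62°
edge 1: e_1 = (+1.56, +1.84);  n_1 = (+0.7628, -0.6467)
edge 4: e_4 = (-2.80, -1.90);  n_4 = (-0.5615, +0.8275)
∠(n_1, n_4) = 164.45°
δ = |180° − 164.45°| = 15.55°
15.55° ≤ 2α = 22.62°  →  valid

δ = 15.55°, valid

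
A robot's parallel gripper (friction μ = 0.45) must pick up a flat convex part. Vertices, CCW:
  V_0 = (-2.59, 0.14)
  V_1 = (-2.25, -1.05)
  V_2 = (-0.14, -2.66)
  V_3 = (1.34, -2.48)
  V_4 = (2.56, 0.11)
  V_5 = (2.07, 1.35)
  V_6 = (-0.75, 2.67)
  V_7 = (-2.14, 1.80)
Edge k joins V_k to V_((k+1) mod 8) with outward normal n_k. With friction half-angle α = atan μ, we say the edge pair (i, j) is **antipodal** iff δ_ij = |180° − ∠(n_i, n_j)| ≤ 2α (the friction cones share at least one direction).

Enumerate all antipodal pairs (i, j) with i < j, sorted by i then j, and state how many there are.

α = atan 0.45 = 24.23°;  2α = 48.46°
n_0 = (-0.9615, -0.2747)
n_1 = (-0.6066, -0.7950)
n_2 = (+0.1207, -0.9927)
n_3 = (+0.9047, -0.4261)
n_4 = (+0.9300, +0.3675)
n_5 = (+0.4239, +0.9057)
n_6 = (-0.5305, +0.8477)
n_7 = (-0.9652, +0.2616)
  (0,1): δ = 143.29°  ·
  (0,2): δ = 99.01°  ·
  (0,3): δ = 41.17°  ✓
  (0,4): δ = 5.62°  ✓
  (0,5): δ = 48.97°  ·
  (0,6): δ = 106.10°  ·
  (0,7): δ = 148.89°  ·
  (1,2): δ = 135.72°  ·
  (1,3): δ = 77.88°  ·
  (1,4): δ = 31.09°  ✓
  (1,5): δ = 12.26°  ✓
  (1,6): δ = 69.39°  ·
  (1,7): δ = 112.18°  ·
  (2,3): δ = 122.16°  ·
  (2,4): δ = 75.37°  ·
  (2,5): δ = 32.02°  ✓
  (2,6): δ = 25.11°  ✓
  (2,7): δ = 67.90°  ·
  (3,4): δ = 133.22°  ·
  (3,5): δ = 89.86°  ·
  (3,6): δ = 32.74°  ✓
  (3,7): δ = 10.05°  ✓
  (4,5): δ = 136.65°  ·
  (4,6): δ = 79.52°  ·
  (4,7): δ = 36.73°  ✓
  (5,6): δ = 122.87°  ·
  (5,7): δ = 80.08°  ·
  (6,7): δ = 137.21°  ·
antipodal pairs: 9

count = 9; pairs: (0,3), (0,4), (1,4), (1,5), (2,5), (2,6), (3,6), (3,7), (4,7)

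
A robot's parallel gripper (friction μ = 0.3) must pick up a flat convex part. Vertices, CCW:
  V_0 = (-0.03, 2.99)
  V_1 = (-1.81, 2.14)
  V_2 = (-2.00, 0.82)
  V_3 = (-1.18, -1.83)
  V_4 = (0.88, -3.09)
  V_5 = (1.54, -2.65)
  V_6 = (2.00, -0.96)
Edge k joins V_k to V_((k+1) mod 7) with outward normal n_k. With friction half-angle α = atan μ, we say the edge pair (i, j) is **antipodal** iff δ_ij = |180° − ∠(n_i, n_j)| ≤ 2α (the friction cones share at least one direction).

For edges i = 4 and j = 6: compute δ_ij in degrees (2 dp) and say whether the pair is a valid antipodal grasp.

δ = 96.49°, invalid

α = atan 0.3 = 16.70°;  2α = 33.40°
edge 4: e_4 = (+0.66, +0.44);  n_4 = (+0.5547, -0.8321)
edge 6: e_6 = (-2.03, +3.95);  n_6 = (+0.8894, +0.4571)
∠(n_4, n_6) = 83.51°
δ = |180° − 83.51°| = 96.49°
96.49° > 2α = 33.40°  →  invalid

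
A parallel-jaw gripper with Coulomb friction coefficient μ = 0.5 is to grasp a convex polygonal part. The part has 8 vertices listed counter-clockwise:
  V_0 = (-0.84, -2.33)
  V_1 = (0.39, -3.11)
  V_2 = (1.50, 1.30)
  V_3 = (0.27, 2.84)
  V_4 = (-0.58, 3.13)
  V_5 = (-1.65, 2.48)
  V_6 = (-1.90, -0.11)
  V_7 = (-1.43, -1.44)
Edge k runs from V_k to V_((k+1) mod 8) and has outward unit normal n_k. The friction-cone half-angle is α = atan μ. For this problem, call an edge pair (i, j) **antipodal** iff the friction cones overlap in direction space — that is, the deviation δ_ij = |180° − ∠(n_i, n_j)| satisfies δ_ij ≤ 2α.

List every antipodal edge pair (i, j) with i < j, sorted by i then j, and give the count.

α = atan 0.5 = 26.57°;  2α = 53.13°
n_0 = (-0.5355, -0.8445)
n_1 = (+0.9698, -0.2441)
n_2 = (+0.7814, +0.6241)
n_3 = (+0.3229, +0.9464)
n_4 = (-0.5192, +0.8547)
n_5 = (-0.9954, +0.0961)
n_6 = (-0.9429, -0.3332)
n_7 = (-0.8335, -0.5525)
  (0,1): δ = 71.75°  ·
  (0,2): δ = 19.00°  ✓
  (0,3): δ = 13.54°  ✓
  (0,4): δ = 63.66°  ·
  (0,5): δ = 116.87°  ·
  (0,6): δ = 141.84°  ·
  (0,7): δ = 155.92°  ·
  (1,2): δ = 127.26°  ·
  (1,3): δ = 94.71°  ·
  (1,4): δ = 44.59°  ✓
  (1,5): δ = 8.61°  ✓
  (1,6): δ = 33.59°  ✓
  (1,7): δ = 47.67°  ✓
  (2,3): δ = 147.45°  ·
  (2,4): δ = 97.34°  ·
  (2,5): δ = 44.13°  ✓
  (2,6): δ = 19.15°  ✓
  (2,7): δ = 5.07°  ✓
  (3,4): δ = 129.88°  ·
  (3,5): δ = 76.67°  ·
  (3,6): δ = 51.70°  ✓
  (3,7): δ = 37.62°  ✓
  (4,5): δ = 126.79°  ·
  (4,6): δ = 101.82°  ·
  (4,7): δ = 87.74°  ·
  (5,6): δ = 155.02°  ·
  (5,7): δ = 140.95°  ·
  (6,7): δ = 165.92°  ·
antipodal pairs: 11

count = 11; pairs: (0,2), (0,3), (1,4), (1,5), (1,6), (1,7), (2,5), (2,6), (2,7), (3,6), (3,7)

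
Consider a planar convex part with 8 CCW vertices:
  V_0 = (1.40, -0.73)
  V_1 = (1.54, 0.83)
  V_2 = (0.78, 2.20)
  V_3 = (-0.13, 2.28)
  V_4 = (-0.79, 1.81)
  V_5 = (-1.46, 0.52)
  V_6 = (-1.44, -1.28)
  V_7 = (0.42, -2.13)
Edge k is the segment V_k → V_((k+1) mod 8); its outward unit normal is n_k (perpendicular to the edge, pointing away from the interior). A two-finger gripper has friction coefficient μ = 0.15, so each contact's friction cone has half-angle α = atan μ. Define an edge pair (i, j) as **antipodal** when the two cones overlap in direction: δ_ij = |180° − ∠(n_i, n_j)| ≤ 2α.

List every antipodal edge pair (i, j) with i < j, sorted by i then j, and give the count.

count = 2; pairs: (0,5), (4,7)

α = atan 0.15 = 8.53°;  2α = 17.06°
n_0 = (+0.9960, -0.0894)
n_1 = (+0.8745, +0.4851)
n_2 = (+0.0876, +0.9962)
n_3 = (-0.5801, +0.8146)
n_4 = (-0.8874, +0.4609)
n_5 = (-0.9999, -0.0111)
n_6 = (-0.4156, -0.9095)
n_7 = (+0.8192, -0.5735)
  (0,1): δ = 145.85°  ·
  (0,2): δ = 89.90°  ·
  (0,3): δ = 49.42°  ·
  (0,4): δ = 22.32°  ·
  (0,5): δ = 5.76°  ✓
  (0,6): δ = 70.57°  ·
  (0,7): δ = 150.14°  ·
  (1,2): δ = 124.04°  ·
  (1,3): δ = 83.56°  ·
  (1,4): δ = 56.47°  ·
  (1,5): δ = 28.38°  ·
  (1,6): δ = 36.42°  ·
  (1,7): δ = 115.99°  ·
  (2,3): δ = 139.52°  ·
  (2,4): δ = 112.42°  ·
  (2,5): δ = 84.34°  ·
  (2,6): δ = 19.54°  ·
  (2,7): δ = 60.03°  ·
  (3,4): δ = 152.90°  ·
  (3,5): δ = 124.82°  ·
  (3,6): δ = 60.02°  ·
  (3,7): δ = 19.55°  ·
  (4,5): δ = 151.92°  ·
  (4,6): δ = 87.11°  ·
  (4,7): δ = 7.55°  ✓
  (5,6): δ = 115.20°  ·
  (5,7): δ = 35.63°  ·
  (6,7): δ = 100.43°  ·
antipodal pairs: 2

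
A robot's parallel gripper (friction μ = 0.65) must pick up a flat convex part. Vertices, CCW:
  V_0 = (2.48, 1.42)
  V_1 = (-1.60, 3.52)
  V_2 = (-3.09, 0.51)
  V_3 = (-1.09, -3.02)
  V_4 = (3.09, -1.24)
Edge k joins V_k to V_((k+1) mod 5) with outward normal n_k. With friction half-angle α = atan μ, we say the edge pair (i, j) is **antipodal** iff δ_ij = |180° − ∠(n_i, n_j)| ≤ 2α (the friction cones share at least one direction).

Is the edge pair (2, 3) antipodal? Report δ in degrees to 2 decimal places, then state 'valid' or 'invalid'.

δ = 96.47°, invalid

α = atan 0.65 = 33.02°;  2α = 66.05°
edge 2: e_2 = (+2.00, -3.53);  n_2 = (-0.8701, -0.4930)
edge 3: e_3 = (+4.18, +1.78);  n_3 = (+0.3918, -0.9201)
∠(n_2, n_3) = 83.53°
δ = |180° − 83.53°| = 96.47°
96.47° > 2α = 66.05°  →  invalid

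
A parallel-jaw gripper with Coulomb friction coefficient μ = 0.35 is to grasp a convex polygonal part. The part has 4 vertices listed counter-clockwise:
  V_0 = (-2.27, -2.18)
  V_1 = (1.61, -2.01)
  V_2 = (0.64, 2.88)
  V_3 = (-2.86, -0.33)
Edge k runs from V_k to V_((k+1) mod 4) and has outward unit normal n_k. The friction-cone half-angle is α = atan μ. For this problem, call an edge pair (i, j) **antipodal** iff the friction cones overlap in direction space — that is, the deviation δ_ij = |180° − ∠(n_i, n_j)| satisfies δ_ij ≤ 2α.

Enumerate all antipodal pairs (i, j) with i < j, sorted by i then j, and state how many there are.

α = atan 0.35 = 19.29°;  2α = 38.58°
n_0 = (+0.0438, -0.9990)
n_1 = (+0.9809, +0.1946)
n_2 = (-0.6759, +0.7370)
n_3 = (-0.9527, -0.3038)
  (0,1): δ = 81.29°  ·
  (0,2): δ = 40.02°  ·
  (0,3): δ = 105.18°  ·
  (1,2): δ = 58.69°  ·
  (1,3): δ = 6.47°  ✓
  (2,3): δ = 114.84°  ·
antipodal pairs: 1

count = 1; pairs: (1,3)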